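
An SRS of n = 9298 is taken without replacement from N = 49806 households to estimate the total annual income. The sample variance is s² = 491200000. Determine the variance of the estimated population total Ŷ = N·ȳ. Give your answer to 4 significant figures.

Var(Ŷ) = N²·Var(ȳ) = N²·(1 − n/N)·s²/n.
f = 9298/49806 = 0.18668434; Var(ȳ) = 0.81331566·491200000/9298 = 42966.3.
Var(Ŷ) = 49806² · 42966.3 = 1.0658382 × 10^14.

1.066 × 10^14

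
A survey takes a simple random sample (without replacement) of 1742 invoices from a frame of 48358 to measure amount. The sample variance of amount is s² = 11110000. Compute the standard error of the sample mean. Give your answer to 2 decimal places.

Under SRS without replacement, Var(ȳ) = (1 − f)·s²/n with f = n/N = 1742/48358 = 0.03602300.
Var(ȳ) = (1 − 0.03602300)·11110000/1742 = 0.96397700·6377.7268 = 6147.9819.
SE(ȳ) = √(6147.9819) = 78.41.

78.41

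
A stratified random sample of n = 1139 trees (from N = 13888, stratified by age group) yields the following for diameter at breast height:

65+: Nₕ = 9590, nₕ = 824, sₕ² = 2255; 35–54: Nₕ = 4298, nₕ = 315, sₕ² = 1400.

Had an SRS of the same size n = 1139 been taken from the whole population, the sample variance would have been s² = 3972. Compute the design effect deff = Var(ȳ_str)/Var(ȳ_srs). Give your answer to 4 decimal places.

0.4958

Var(ȳ_str) = Σ Wₕ²(1−fₕ)sₕ²/nₕ with Wₕ = Nₕ/13888:
  65+: (9590/13888)²·(1−824/9590)·2255/824 = 1.192779
  35–54: (4298/13888)²·(1−315/4298)·1400/315 = 0.39447073
  → Var(ȳ_str) = 1.5872497.
Var(ȳ_srs) = (1 − 1139/13888)·3972/1139 = 3.2012672.
deff = 1.5872497 / 3.2012672 = 0.4958.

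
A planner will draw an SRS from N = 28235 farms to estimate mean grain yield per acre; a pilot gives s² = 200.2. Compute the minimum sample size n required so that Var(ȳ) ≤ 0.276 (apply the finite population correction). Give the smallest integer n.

708

Without fpc, n₀ = s²/D = 200.2/0.276 = 725.3623.
With fpc, (1 − n/N)·s²/n ≤ D requires n ≥ n₀/(1 + n₀/N) = 725.3623/(1 + 725.3623/28235) = 707.1943.
Rounding up, n = 708.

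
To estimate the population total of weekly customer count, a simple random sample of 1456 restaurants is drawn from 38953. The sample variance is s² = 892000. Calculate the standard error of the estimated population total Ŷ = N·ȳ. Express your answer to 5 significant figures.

945950

Var(Ŷ) = N²·Var(ȳ) = N²·(1 − n/N)·s²/n.
f = 1456/38953 = 0.03737838; Var(ȳ) = 0.96262162·892000/1456 = 589.73797.
Var(Ŷ) = 38953² · 589.73797 = 8.9483078 × 10^11.
SE(Ŷ) = √(8.9483078 × 10^11) = 945950.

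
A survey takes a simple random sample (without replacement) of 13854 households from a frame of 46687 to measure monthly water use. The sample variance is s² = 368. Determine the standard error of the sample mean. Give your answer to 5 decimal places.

0.13668

Under SRS without replacement, Var(ȳ) = (1 − f)·s²/n with f = n/N = 13854/46687 = 0.29674213.
Var(ȳ) = (1 − 0.29674213)·368/13854 = 0.70325787·0.026562726 = 0.018680446.
SE(ȳ) = √(0.018680446) = 0.13668.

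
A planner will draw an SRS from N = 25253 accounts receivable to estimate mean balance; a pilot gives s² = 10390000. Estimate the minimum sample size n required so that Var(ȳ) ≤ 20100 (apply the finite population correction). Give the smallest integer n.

Without fpc, n₀ = s²/D = 10390000/20100 = 516.9154.
With fpc, (1 − n/N)·s²/n ≤ D requires n ≥ n₀/(1 + n₀/N) = 516.9154/(1 + 516.9154/25253) = 506.5467.
Rounding up, n = 507.

507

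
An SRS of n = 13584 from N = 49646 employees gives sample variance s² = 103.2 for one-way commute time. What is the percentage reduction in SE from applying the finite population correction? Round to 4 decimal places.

14.7719

f = n/N = 13584/49646 = 0.27361721.
SE_no-fpc = √(s²/n) = 0.087161764; SE_fpc = √((1−f)s²/n) = 0.07428631.
Ratio = √(1−f) = 0.85228093. Reduction = 100·(1 − 0.85228093) = 14.7719%.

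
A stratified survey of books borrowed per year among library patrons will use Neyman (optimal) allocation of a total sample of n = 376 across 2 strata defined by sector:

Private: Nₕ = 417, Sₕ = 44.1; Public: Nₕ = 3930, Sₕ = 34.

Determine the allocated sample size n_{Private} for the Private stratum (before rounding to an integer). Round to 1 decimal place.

Neyman allocation: nₕ = n·NₕSₕ / Σⱼ NⱼSⱼ.
Σ NⱼSⱼ = 417·44.1 + 3930·34 = 152009.7.
n_{Private} = 376·417·44.1 / 152009.7 = 45.5.

45.5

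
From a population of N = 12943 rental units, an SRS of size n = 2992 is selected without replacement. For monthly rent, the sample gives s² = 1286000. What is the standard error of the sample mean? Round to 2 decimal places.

Under SRS without replacement, Var(ȳ) = (1 − f)·s²/n with f = n/N = 2992/12943 = 0.23116743.
Var(ȳ) = (1 − 0.23116743)·1286000/2992 = 0.76883257·429.81283 = 330.45411.
SE(ȳ) = √(330.45411) = 18.18.

18.18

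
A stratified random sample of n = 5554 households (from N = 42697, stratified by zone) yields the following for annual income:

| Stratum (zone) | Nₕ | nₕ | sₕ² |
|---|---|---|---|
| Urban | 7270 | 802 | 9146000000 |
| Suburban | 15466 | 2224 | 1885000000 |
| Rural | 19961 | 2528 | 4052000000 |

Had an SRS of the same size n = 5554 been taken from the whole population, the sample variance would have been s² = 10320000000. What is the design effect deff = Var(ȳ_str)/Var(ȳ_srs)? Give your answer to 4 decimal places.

0.4302

Var(ȳ_str) = Σ Wₕ²(1−fₕ)sₕ²/nₕ with Wₕ = Nₕ/42697:
  Urban: (7270/42697)²·(1−802/7270)·9146000000/802 = 294148.43
  Suburban: (15466/42697)²·(1−2224/15466)·1885000000/2224 = 95216.768
  Rural: (19961/42697)²·(1−2528/19961)·4052000000/2528 = 305951.14
  → Var(ȳ_str) = 695316.34.
Var(ȳ_srs) = (1 − 5554/42697)·10320000000/5554 = 1.6164171 × 10^6.
deff = 695316.34 / (1.6164171 × 10^6) = 0.4302.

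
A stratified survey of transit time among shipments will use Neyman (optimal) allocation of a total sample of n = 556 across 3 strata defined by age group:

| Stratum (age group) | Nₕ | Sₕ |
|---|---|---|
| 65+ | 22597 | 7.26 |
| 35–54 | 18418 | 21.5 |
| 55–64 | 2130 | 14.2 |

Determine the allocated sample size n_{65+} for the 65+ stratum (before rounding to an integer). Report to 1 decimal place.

154.5

Neyman allocation: nₕ = n·NₕSₕ / Σⱼ NⱼSⱼ.
Σ NⱼSⱼ = 22597·7.26 + 18418·21.5 + 2130·14.2 = 590287.22.
n_{65+} = 556·22597·7.26 / 590287.22 = 154.5.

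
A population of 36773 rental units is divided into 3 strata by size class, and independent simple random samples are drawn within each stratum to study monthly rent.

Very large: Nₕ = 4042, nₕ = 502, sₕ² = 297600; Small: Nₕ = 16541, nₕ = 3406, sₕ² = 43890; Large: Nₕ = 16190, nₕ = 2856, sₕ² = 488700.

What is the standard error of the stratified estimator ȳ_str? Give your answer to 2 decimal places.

5.97

Var(ȳ_str) = Σₕ Wₕ²(1 − fₕ)sₕ²/nₕ with Wₕ = Nₕ/N, N = 36773.
Very large: Wₕ = 0.10991760; term = 0.10991760²·(1 − 0.12419594)·297600/502 = 6.2729331.
Small: Wₕ = 0.44981372; term = 0.44981372²·(1 − 0.20591258)·43890/3406 = 2.0704019.
Large: Wₕ = 0.44026868; term = 0.44026868²·(1 − 0.17640519)·488700/2856 = 27.317019.
Sum = 35.660354.
SE = √(35.660354) = 5.97.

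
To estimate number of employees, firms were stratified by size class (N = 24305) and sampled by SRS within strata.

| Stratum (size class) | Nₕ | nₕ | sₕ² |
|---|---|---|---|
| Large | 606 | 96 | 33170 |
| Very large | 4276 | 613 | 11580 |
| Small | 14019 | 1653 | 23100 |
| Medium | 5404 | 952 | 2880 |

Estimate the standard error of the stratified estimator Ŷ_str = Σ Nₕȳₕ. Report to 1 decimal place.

53833.8

Var(Ŷ_str) = Σₕ Nₕ²(1 − fₕ)sₕ²/nₕ.
Large: 606²·(1 − 96/606)·33170/96 = 1.0678667 × 10^8.
Very large: 4276²·(1 − 613/4276)·11580/613 = 2.9588483 × 10^8.
Small: 14019²·(1 − 1653/14019)·23100/1653 = 2.4226206 × 10^9.
Medium: 5404²·(1 − 952/5404)·2880/952 = 7.2782344 × 10^7.
Sum = 2.8980744 × 10^9.
SE = √(2.8980744 × 10^9) = 53833.8.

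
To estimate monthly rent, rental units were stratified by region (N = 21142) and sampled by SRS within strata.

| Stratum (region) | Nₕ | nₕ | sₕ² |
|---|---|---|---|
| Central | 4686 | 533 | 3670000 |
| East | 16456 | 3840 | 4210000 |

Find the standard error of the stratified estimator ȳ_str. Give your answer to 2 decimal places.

Var(ȳ_str) = Σₕ Wₕ²(1 − fₕ)sₕ²/nₕ with Wₕ = Nₕ/N, N = 21142.
Central: Wₕ = 0.22164412; term = 0.22164412²·(1 − 0.11374306)·3670000/533 = 299.78571.
East: Wₕ = 0.77835588; term = 0.77835588²·(1 − 0.23334954)·4210000/3840 = 509.21911.
Sum = 809.00482.
SE = √(809.00482) = 28.44.

28.44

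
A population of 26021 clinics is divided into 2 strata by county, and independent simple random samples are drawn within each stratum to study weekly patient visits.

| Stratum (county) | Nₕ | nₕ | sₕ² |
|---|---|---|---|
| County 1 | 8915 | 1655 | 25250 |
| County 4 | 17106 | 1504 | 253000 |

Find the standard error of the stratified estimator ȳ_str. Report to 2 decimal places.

8.23

Var(ȳ_str) = Σₕ Wₕ²(1 − fₕ)sₕ²/nₕ with Wₕ = Nₕ/N, N = 26021.
County 1: Wₕ = 0.34260789; term = 0.34260789²·(1 − 0.18564218)·25250/1655 = 1.458389.
County 4: Wₕ = 0.65739211; term = 0.65739211²·(1 − 0.08792237)·253000/1504 = 66.306096.
Sum = 67.764485.
SE = √(67.764485) = 8.23.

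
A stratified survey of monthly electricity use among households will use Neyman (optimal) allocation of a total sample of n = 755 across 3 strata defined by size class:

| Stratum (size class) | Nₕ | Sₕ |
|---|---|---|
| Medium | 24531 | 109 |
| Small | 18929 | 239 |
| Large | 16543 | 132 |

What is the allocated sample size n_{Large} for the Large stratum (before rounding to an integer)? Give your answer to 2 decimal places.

Neyman allocation: nₕ = n·NₕSₕ / Σⱼ NⱼSⱼ.
Σ NⱼSⱼ = 24531·109 + 18929·239 + 16543·132 = 9.381586 × 10^6.
n_{Large} = 755·16543·132 / (9.381586 × 10^6) = 175.74.

175.74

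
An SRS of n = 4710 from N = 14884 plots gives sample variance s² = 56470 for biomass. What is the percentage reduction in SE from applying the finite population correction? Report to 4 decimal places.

17.3227

f = n/N = 4710/14884 = 0.31644719.
SE_no-fpc = √(s²/n) = 3.462569; SE_fpc = √((1−f)s²/n) = 2.8627569.
Ratio = √(1−f) = 0.82677253. Reduction = 100·(1 − 0.82677253) = 17.3227%.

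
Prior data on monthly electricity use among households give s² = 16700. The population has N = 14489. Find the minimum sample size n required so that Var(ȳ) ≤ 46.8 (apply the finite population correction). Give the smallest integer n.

Without fpc, n₀ = s²/D = 16700/46.8 = 356.8376.
With fpc, (1 − n/N)·s²/n ≤ D requires n ≥ n₀/(1 + n₀/N) = 356.8376/(1 + 356.8376/14489) = 348.2606.
Rounding up, n = 349.

349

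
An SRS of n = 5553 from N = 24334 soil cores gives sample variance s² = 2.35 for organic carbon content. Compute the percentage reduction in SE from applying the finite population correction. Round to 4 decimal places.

12.1478

f = n/N = 5553/24334 = 0.22819923.
SE_no-fpc = √(s²/n) = 0.020571696; SE_fpc = √((1−f)s²/n) = 0.018072686.
Ratio = √(1−f) = 0.87852192. Reduction = 100·(1 − 0.87852192) = 12.1478%.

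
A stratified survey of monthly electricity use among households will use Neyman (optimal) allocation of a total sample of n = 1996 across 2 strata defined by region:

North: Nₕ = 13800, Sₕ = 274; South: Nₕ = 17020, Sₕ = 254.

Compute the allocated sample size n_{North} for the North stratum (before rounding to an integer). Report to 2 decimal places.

931.27

Neyman allocation: nₕ = n·NₕSₕ / Σⱼ NⱼSⱼ.
Σ NⱼSⱼ = 13800·274 + 17020·254 = 8.10428 × 10^6.
n_{North} = 1996·13800·274 / (8.10428 × 10^6) = 931.27.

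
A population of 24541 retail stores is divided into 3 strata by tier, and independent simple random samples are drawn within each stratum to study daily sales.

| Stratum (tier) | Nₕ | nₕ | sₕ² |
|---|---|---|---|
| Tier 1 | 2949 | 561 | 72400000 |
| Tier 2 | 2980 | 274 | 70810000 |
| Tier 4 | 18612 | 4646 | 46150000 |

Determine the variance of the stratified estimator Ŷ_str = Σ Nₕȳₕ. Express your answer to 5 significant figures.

Var(Ŷ_str) = Σₕ Nₕ²(1 − fₕ)sₕ²/nₕ.
Tier 1: 2949²·(1 − 561/2949)·72400000/561 = 9.0883449 × 10^11.
Tier 2: 2980²·(1 − 274/2980)·70810000/274 = 2.0839538 × 10^12.
Tier 4: 18612²·(1 − 4646/18612)·46150000/4646 = 2.582008 × 10^12.
Sum = 5.5747963 × 10^12.

5.5748 × 10^12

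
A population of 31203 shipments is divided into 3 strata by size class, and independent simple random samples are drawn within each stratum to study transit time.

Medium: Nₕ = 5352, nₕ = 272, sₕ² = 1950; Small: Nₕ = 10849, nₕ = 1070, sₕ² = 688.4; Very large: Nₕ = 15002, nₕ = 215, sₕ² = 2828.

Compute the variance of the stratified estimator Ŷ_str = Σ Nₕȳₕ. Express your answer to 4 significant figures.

3.181 × 10^9

Var(Ŷ_str) = Σₕ Nₕ²(1 − fₕ)sₕ²/nₕ.
Medium: 5352²·(1 − 272/5352)·1950/272 = 1.9491512 × 10^8.
Small: 10849²·(1 − 1070/10849)·688.4/1070 = 6.8256064 × 10^7.
Very large: 15002²·(1 − 215/15002)·2828/215 = 2.9178985 × 10^9.
Sum = 3.1810697 × 10^9.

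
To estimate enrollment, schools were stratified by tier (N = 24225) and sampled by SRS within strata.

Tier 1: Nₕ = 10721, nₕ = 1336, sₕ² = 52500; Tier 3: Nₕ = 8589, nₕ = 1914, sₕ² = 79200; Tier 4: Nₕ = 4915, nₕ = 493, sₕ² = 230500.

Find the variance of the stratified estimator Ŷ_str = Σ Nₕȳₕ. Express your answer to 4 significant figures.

Var(Ŷ_str) = Σₕ Nₕ²(1 − fₕ)sₕ²/nₕ.
Tier 1: 10721²·(1 − 1336/10721)·52500/1336 = 3.9538703 × 10^9.
Tier 3: 8589²·(1 − 1914/8589)·79200/1914 = 2.372341 × 10^9.
Tier 4: 4915²·(1 − 493/4915)·230500/493 = 1.0161698 × 10^10.
Sum = 1.6487909 × 10^10.

1.649 × 10^10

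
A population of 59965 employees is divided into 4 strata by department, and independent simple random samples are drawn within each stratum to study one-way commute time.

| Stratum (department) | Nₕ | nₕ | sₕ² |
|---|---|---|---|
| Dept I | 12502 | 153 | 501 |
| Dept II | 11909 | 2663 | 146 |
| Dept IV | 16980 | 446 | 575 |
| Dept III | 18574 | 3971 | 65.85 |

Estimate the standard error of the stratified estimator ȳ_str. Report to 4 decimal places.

0.4941

Var(ȳ_str) = Σₕ Wₕ²(1 − fₕ)sₕ²/nₕ with Wₕ = Nₕ/N, N = 59965.
Dept I: Wₕ = 0.20848828; term = 0.20848828²·(1 − 0.01223804)·501/153 = 0.14059242.
Dept II: Wₕ = 0.19859918; term = 0.19859918²·(1 − 0.22361239)·146/2663 = 0.0016788628.
Dept IV: Wₕ = 0.28316518; term = 0.28316518²·(1 − 0.02626620)·575/446 = 0.10065907.
Dept III: Wₕ = 0.30974735; term = 0.30974735²·(1 − 0.21379347)·65.85/3971 = 0.0012508572.
Sum = 0.24418121.
SE = √(0.24418121) = 0.4941.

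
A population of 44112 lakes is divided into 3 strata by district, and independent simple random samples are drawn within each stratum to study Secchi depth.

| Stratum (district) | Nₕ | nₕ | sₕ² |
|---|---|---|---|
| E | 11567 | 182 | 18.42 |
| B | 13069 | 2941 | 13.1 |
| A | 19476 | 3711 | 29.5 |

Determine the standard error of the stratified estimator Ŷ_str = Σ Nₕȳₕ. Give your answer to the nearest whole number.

Var(Ŷ_str) = Σₕ Nₕ²(1 − fₕ)sₕ²/nₕ.
E: 11567²·(1 − 182/11567)·18.42/182 = 1.3328216 × 10^7.
B: 13069²·(1 − 2941/13069)·13.1/2941 = 589579.43.
A: 19476²·(1 − 3711/19476)·29.5/3711 = 2.4407585 × 10^6.
Sum = 1.6358554 × 10^7.
SE = √(1.6358554 × 10^7) = 4045.

4045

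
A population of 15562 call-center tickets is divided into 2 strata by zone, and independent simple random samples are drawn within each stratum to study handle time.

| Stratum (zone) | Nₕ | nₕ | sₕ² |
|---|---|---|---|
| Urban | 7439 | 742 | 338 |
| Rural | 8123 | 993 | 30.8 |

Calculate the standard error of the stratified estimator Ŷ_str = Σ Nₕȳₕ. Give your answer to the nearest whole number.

Var(Ŷ_str) = Σₕ Nₕ²(1 − fₕ)sₕ²/nₕ.
Urban: 7439²·(1 − 742/7439)·338/742 = 2.2693822 × 10^7.
Rural: 8123²·(1 − 993/8123)·30.8/993 = 1.7964182 × 10^6.
Sum = 2.449024 × 10^7.
SE = √(2.449024 × 10^7) = 4949.

4949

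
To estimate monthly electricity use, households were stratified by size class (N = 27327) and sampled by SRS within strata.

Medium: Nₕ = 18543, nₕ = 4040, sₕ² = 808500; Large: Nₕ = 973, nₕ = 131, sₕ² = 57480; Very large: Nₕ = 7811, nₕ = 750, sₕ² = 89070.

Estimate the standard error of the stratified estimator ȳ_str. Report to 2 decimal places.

9.02

Var(ȳ_str) = Σₕ Wₕ²(1 − fₕ)sₕ²/nₕ with Wₕ = Nₕ/N, N = 27327.
Medium: Wₕ = 0.67855967; term = 0.67855967²·(1 − 0.21787197)·808500/4040 = 72.06968.
Large: Wₕ = 0.03560581; term = 0.03560581²·(1 − 0.13463515)·57480/131 = 0.48137827.
Very large: Wₕ = 0.28583452; term = 0.28583452²·(1 − 0.09601844)·89070/750 = 8.7712022.
Sum = 81.32226.
SE = √(81.32226) = 9.02.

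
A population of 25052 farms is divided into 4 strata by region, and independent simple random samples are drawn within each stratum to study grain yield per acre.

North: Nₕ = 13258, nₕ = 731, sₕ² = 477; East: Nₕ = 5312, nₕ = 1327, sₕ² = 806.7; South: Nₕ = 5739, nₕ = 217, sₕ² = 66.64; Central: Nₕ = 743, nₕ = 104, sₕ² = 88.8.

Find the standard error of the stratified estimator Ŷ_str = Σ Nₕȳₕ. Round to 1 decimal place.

Var(Ŷ_str) = Σₕ Nₕ²(1 − fₕ)sₕ²/nₕ.
North: 13258²·(1 − 731/13258)·477/731 = 1.0837425 × 10^8.
East: 5312²·(1 − 1327/5312)·806.7/1327 = 1.2868488 × 10^7.
South: 5739²·(1 − 217/5739)·66.64/217 = 9.7321296 × 10^6.
Central: 743²·(1 − 104/743)·88.8/104 = 405386.52.
Sum = 1.3138025 × 10^8.
SE = √(1.3138025 × 10^8) = 11462.1.

11462.1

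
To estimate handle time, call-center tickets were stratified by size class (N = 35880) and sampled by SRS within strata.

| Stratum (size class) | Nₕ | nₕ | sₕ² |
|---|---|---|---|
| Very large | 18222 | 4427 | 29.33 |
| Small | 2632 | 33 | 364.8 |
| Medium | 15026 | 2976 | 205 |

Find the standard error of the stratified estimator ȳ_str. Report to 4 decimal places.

0.2640

Var(ȳ_str) = Σₕ Wₕ²(1 − fₕ)sₕ²/nₕ with Wₕ = Nₕ/N, N = 35880.
Very large: Wₕ = 0.50785953; term = 0.50785953²·(1 − 0.24294808)·29.33/4427 = 0.0012936459.
Small: Wₕ = 0.07335563; term = 0.07335563²·(1 − 0.01253799)·364.8/33 = 0.058739221.
Medium: Wₕ = 0.41878484; term = 0.41878484²·(1 − 0.19805670)·205/2976 = 0.0096882759.
Sum = 0.069721143.
SE = √(0.069721143) = 0.2640.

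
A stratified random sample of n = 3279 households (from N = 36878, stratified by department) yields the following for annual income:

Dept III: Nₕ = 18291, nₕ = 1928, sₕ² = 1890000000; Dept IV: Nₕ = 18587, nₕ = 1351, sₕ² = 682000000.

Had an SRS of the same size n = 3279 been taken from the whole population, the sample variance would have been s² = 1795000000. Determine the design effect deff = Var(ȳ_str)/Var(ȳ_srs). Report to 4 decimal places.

Var(ȳ_str) = Σ Wₕ²(1−fₕ)sₕ²/nₕ with Wₕ = Nₕ/36878:
  Dept III: (18291/36878)²·(1−1928/18291)·1890000000/1928 = 215734.91
  Dept IV: (18587/36878)²·(1−1351/18587)·682000000/1351 = 118915.94
  → Var(ȳ_str) = 334650.85.
Var(ȳ_srs) = (1 − 3279/36878)·1795000000/3279 = 498748.99.
deff = 334650.85 / 498748.99 = 0.6710.

0.6710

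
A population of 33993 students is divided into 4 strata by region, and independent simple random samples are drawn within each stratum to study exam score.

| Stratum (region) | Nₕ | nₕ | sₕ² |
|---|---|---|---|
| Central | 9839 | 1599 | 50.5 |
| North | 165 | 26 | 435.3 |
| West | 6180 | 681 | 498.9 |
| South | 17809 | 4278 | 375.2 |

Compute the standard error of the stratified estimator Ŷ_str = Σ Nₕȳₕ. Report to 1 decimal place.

6998.2

Var(Ŷ_str) = Σₕ Nₕ²(1 − fₕ)sₕ²/nₕ.
Central: 9839²·(1 − 1599/9839)·50.5/1599 = 2.5604782 × 10^6.
North: 165²·(1 − 26/165)·435.3/26 = 383984.83.
West: 6180²·(1 − 681/6180)·498.9/681 = 2.4896517 × 10^7.
South: 17809²·(1 − 4278/17809)·375.2/4278 = 2.1134476 × 10^7.
Sum = 4.8975456 × 10^7.
SE = √(4.8975456 × 10^7) = 6998.2.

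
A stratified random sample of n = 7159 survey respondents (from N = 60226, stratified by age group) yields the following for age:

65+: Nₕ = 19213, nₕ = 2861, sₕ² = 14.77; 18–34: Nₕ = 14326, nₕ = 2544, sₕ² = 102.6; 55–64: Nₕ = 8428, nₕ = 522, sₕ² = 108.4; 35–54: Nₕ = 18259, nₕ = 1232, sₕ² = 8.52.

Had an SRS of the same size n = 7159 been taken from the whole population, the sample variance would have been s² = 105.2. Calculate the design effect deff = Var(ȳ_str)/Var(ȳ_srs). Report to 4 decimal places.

Var(ȳ_str) = Σ Wₕ²(1−fₕ)sₕ²/nₕ with Wₕ = Nₕ/60226:
  65+: (19213/60226)²·(1−2861/19213)·14.77/2861 = 4.4715764 × 10^-4
  18–34: (14326/60226)²·(1−2544/14326)·102.6/2544 = 0.0018767489
  55–64: (8428/60226)²·(1−522/8428)·108.4/522 = 0.0038148027
  35–54: (18259/60226)²·(1−1232/18259)·8.52/1232 = 5.9275602 × 10^-4
  → Var(ȳ_str) = 0.0067314653.
Var(ȳ_srs) = (1 − 7159/60226)·105.2/7159 = 0.012948036.
deff = 0.0067314653 / 0.012948036 = 0.5199.

0.5199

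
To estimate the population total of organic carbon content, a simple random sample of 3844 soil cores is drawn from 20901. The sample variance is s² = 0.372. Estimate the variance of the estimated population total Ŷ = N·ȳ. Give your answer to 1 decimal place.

Var(Ŷ) = N²·Var(ȳ) = N²·(1 − n/N)·s²/n.
f = 3844/20901 = 0.18391465; Var(ȳ) = 0.81608535·0.372/3844 = 7.8976002 × 10^-5.
Var(Ŷ) = 20901² · (7.8976002 × 10^-5) = 34500.809.

34500.8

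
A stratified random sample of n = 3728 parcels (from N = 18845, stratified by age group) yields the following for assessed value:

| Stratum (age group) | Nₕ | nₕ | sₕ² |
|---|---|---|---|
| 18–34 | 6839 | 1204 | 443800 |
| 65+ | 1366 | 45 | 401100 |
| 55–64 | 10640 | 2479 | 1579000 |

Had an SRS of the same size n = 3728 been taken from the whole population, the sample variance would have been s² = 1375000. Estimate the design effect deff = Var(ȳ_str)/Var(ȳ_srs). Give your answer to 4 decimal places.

0.8147

Var(ȳ_str) = Σ Wₕ²(1−fₕ)sₕ²/nₕ with Wₕ = Nₕ/18845:
  18–34: (6839/18845)²·(1−1204/6839)·443800/1204 = 39.999545
  65+: (1366/18845)²·(1−45/1366)·401100/45 = 45.289902
  55–64: (10640/18845)²·(1−2479/10640)·1579000/2479 = 155.73934
  → Var(ȳ_str) = 241.02879.
Var(ȳ_srs) = (1 − 3728/18845)·1375000/3728 = 295.86682.
deff = 241.02879 / 295.86682 = 0.8147.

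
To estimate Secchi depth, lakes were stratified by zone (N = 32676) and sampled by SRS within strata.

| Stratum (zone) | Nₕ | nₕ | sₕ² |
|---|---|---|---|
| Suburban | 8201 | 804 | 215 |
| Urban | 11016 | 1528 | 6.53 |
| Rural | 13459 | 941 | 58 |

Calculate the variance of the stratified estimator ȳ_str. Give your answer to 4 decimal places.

Var(ȳ_str) = Σₕ Wₕ²(1 − fₕ)sₕ²/nₕ with Wₕ = Nₕ/N, N = 32676.
Suburban: Wₕ = 0.25097931; term = 0.25097931²·(1 − 0.09803682)·215/804 = 0.015193123.
Urban: Wₕ = 0.33712817; term = 0.33712817²·(1 − 0.13870733)·6.53/1528 = 4.1834122 × 10^-4.
Rural: Wₕ = 0.41189252; term = 0.41189252²·(1 − 0.06991604)·58/941 = 0.0097258672.
Sum = 0.025337331.

0.0253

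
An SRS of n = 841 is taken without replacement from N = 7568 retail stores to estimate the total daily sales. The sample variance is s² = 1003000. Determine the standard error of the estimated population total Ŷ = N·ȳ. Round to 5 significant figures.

Var(Ŷ) = N²·Var(ȳ) = N²·(1 − n/N)·s²/n.
f = 841/7568 = 0.11112579; Var(ȳ) = 0.88887421·1003000/841 = 1060.0961.
Var(Ŷ) = 7568² · 1060.0961 = 6.0716606 × 10^10.
SE(Ŷ) = √(6.0716606 × 10^10) = 246410.

246410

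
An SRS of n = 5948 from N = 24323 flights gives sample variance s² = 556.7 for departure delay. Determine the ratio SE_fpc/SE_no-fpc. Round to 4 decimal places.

f = n/N = 5948/24323 = 0.24454220.
SE_no-fpc = √(s²/n) = 0.30593216; SE_fpc = √((1−f)s²/n) = 0.26590728.
Ratio = √(1−f) = 0.86917075.

0.8692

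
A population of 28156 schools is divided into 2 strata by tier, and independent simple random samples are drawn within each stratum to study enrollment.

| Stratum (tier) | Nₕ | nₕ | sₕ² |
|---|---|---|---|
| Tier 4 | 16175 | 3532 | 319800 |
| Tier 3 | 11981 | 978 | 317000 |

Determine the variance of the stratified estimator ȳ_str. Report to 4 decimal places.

77.2559

Var(ȳ_str) = Σₕ Wₕ²(1 − fₕ)sₕ²/nₕ with Wₕ = Nₕ/N, N = 28156.
Tier 4: Wₕ = 0.57447791; term = 0.57447791²·(1 − 0.21836167)·319800/3532 = 23.356635.
Tier 3: Wₕ = 0.42552209; term = 0.42552209²·(1 − 0.08162925)·317000/978 = 53.899244.
Sum = 77.255879.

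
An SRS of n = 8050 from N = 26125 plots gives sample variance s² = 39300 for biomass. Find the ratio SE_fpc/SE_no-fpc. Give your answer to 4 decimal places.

f = n/N = 8050/26125 = 0.30813397.
SE_no-fpc = √(s²/n) = 2.209522; SE_fpc = √((1−f)s²/n) = 1.8378469.
Ratio = √(1−f) = 0.83178485.

0.8318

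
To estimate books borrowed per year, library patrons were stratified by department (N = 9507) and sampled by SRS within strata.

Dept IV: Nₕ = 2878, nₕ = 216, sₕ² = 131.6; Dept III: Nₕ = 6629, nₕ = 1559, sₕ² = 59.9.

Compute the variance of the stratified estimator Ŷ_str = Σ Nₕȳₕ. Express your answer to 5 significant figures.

Var(Ŷ_str) = Σₕ Nₕ²(1 − fₕ)sₕ²/nₕ.
Dept IV: 2878²·(1 − 216/2878)·131.6/216 = 4.667679 × 10^6.
Dept III: 6629²·(1 − 1559/6629)·59.9/1559 = 1.2913283 × 10^6.
Sum = 5.9590073 × 10^6.

5.9590 × 10^6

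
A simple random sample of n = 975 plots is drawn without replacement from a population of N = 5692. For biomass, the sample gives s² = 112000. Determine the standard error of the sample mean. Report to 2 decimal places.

Under SRS without replacement, Var(ȳ) = (1 − f)·s²/n with f = n/N = 975/5692 = 0.17129304.
Var(ȳ) = (1 − 0.17129304)·112000/975 = 0.82870696·114.87179 = 95.195056.
SE(ȳ) = √(95.195056) = 9.76.

9.76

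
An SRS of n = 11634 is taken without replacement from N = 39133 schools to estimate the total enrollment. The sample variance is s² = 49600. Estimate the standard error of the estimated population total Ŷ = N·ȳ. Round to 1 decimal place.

Var(Ŷ) = N²·Var(ȳ) = N²·(1 − n/N)·s²/n.
f = 11634/39133 = 0.29729384; Var(ȳ) = 0.70270616·49600/11634 = 2.9958935.
Var(Ŷ) = 39133² · 2.9958935 = 4.5878864 × 10^9.
SE(Ŷ) = √(4.5878864 × 10^9) = 67733.9.

67733.9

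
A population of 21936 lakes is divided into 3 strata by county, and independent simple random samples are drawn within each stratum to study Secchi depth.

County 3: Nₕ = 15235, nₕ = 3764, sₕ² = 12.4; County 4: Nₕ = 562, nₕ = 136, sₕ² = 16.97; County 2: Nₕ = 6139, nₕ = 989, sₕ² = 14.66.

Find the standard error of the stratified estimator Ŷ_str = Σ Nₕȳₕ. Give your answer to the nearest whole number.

1036

Var(Ŷ_str) = Σₕ Nₕ²(1 − fₕ)sₕ²/nₕ.
County 3: 15235²·(1 − 3764/15235)·12.4/3764 = 575725.95.
County 4: 562²·(1 − 136/562)·16.97/136 = 29873.689.
County 2: 6139²·(1 − 989/6139)·14.66/989 = 468643.44.
Sum = 1.0742431 × 10^6.
SE = √(1.0742431 × 10^6) = 1036.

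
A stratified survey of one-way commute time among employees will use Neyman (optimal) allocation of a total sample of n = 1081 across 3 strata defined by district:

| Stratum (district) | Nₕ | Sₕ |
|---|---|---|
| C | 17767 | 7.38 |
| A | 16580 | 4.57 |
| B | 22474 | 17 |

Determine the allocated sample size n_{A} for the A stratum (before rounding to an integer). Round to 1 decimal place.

Neyman allocation: nₕ = n·NₕSₕ / Σⱼ NⱼSⱼ.
Σ NⱼSⱼ = 17767·7.38 + 16580·4.57 + 22474·17 = 588949.06.
n_{A} = 1081·16580·4.57 / 588949.06 = 139.1.

139.1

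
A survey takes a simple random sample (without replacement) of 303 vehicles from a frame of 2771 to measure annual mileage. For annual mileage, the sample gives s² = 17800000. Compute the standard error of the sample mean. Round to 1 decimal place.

228.7

Under SRS without replacement, Var(ȳ) = (1 − f)·s²/n with f = n/N = 303/2771 = 0.10934681.
Var(ȳ) = (1 − 0.10934681)·17800000/303 = 0.89065319·58745.875 = 52322.201.
SE(ȳ) = √(52322.201) = 228.7.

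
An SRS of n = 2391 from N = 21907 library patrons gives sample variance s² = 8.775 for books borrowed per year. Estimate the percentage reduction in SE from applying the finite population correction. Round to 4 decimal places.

f = n/N = 2391/21907 = 0.10914320.
SE_no-fpc = √(s²/n) = 0.060580628; SE_fpc = √((1−f)s²/n) = 0.057179154.
Ratio = √(1−f) = 0.94385211. Reduction = 100·(1 − 0.94385211) = 5.6148%.

5.6148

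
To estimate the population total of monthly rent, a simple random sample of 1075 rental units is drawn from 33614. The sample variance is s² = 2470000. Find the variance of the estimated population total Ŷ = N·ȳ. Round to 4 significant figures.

2.513 × 10^12

Var(Ŷ) = N²·Var(ȳ) = N²·(1 − n/N)·s²/n.
f = 1075/33614 = 0.03198072; Var(ȳ) = 0.96801928·2470000/1075 = 2224.1931.
Var(Ŷ) = 33614² · 2224.1931 = 2.513118 × 10^12.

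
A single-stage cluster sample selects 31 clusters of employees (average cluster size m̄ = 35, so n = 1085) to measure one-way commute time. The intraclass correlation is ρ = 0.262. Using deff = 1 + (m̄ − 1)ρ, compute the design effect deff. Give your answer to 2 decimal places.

9.91

deff = 1 + (35 − 1)·0.262 = 1 + 8.908 = 9.908.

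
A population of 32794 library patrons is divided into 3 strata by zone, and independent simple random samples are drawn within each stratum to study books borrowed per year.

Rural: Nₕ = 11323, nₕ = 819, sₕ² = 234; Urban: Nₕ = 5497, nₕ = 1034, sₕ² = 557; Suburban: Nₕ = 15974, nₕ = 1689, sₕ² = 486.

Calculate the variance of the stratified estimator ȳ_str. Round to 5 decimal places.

Var(ȳ_str) = Σₕ Wₕ²(1 − fₕ)sₕ²/nₕ with Wₕ = Nₕ/N, N = 32794.
Rural: Wₕ = 0.34527657; term = 0.34527657²·(1 − 0.07233065)·234/819 = 0.031597985.
Urban: Wₕ = 0.16762213; term = 0.16762213²·(1 − 0.18810260)·557/1034 = 0.012288489.
Suburban: Wₕ = 0.48710130; term = 0.48710130²·(1 − 0.10573432)·486/1689 = 0.061053668.
Sum = 0.10494014.

0.10494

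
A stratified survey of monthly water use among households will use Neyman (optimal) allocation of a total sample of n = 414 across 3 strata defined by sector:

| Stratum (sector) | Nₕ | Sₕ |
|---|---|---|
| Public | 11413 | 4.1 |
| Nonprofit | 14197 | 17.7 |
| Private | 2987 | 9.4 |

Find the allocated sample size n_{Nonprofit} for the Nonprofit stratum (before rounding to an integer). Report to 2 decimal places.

Neyman allocation: nₕ = n·NₕSₕ / Σⱼ NⱼSⱼ.
Σ NⱼSⱼ = 11413·4.1 + 14197·17.7 + 2987·9.4 = 326158.
n_{Nonprofit} = 414·14197·17.7 / 326158 = 318.96.

318.96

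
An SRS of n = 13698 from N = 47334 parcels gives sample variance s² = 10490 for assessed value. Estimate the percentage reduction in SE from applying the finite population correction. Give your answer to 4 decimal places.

f = n/N = 13698/47334 = 0.28939029.
SE_no-fpc = √(s²/n) = 0.87510298; SE_fpc = √((1−f)s²/n) = 0.73769142.
Ratio = √(1−f) = 0.84297670. Reduction = 100·(1 − 0.84297670) = 15.7023%.

15.7023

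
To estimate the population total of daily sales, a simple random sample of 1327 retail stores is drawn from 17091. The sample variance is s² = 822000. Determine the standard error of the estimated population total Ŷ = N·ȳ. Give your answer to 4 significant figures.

408500

Var(Ŷ) = N²·Var(ȳ) = N²·(1 − n/N)·s²/n.
f = 1327/17091 = 0.07764320; Var(ȳ) = 0.92235680·822000/1327 = 571.34686.
Var(Ŷ) = 17091² · 571.34686 = 1.6689172 × 10^11.
SE(Ŷ) = √(1.6689172 × 10^11) = 408500.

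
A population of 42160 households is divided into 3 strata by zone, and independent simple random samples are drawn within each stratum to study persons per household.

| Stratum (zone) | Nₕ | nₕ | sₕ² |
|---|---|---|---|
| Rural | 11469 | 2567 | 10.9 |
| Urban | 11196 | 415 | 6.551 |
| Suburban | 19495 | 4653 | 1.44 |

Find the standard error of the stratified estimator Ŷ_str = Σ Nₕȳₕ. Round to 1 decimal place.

Var(Ŷ_str) = Σₕ Nₕ²(1 − fₕ)sₕ²/nₕ.
Rural: 11469²·(1 − 2567/11469)·10.9/2567 = 433524.63.
Urban: 11196²·(1 − 415/11196)·6.551/415 = 1.9053793 × 10^6.
Suburban: 19495²·(1 − 4653/19495)·1.44/4653 = 89545.776.
Sum = 2.4284497 × 10^6.
SE = √(2.4284497 × 10^6) = 1558.3.

1558.3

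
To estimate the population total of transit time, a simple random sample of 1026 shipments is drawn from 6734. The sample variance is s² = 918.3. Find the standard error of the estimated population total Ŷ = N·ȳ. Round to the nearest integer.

5865

Var(Ŷ) = N²·Var(ȳ) = N²·(1 − n/N)·s²/n.
f = 1026/6734 = 0.15236115; Var(ȳ) = 0.84763885·918.3/1026 = 0.75866155.
Var(Ŷ) = 6734² · 0.75866155 = 3.440284 × 10^7.
SE(Ŷ) = √(3.440284 × 10^7) = 5865.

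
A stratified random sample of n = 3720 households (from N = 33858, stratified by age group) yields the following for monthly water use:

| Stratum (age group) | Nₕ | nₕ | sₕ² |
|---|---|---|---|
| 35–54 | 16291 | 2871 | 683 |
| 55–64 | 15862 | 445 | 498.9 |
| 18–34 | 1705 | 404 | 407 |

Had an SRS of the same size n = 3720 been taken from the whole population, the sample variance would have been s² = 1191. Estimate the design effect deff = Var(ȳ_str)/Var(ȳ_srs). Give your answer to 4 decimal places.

1.0052

Var(ȳ_str) = Σ Wₕ²(1−fₕ)sₕ²/nₕ with Wₕ = Nₕ/33858:
  35–54: (16291/33858)²·(1−2871/16291)·683/2871 = 0.045369623
  55–64: (15862/33858)²·(1−445/15862)·498.9/445 = 0.23916009
  18–34: (1705/33858)²·(1−404/1705)·407/404 = 0.0019493603
  → Var(ȳ_str) = 0.28647907.
Var(ȳ_srs) = (1 − 3720/33858)·1191/3720 = 0.28498497.
deff = 0.28647907 / 0.28498497 = 1.0052.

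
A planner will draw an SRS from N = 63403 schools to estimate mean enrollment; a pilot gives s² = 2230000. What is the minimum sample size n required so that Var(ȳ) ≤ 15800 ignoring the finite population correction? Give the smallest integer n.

142

Without fpc, n₀ = s²/D = 2230000/15800 = 141.1392.
Rounding up, n = 142.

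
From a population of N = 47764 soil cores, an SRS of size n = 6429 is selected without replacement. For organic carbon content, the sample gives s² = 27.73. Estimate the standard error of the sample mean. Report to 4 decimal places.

0.0611

Under SRS without replacement, Var(ȳ) = (1 − f)·s²/n with f = n/N = 6429/47764 = 0.13459928.
Var(ȳ) = (1 − 0.13459928)·27.73/6429 = 0.86540072·0.004313268 = 0.0037327052.
SE(ȳ) = √(0.0037327052) = 0.0611.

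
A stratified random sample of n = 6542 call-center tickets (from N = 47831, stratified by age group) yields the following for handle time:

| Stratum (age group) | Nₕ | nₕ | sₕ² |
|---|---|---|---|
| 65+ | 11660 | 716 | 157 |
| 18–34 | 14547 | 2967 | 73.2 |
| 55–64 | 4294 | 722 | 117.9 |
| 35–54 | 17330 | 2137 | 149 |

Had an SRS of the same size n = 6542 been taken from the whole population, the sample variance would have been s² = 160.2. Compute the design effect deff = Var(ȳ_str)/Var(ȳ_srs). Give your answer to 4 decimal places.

1.0959

Var(ȳ_str) = Σ Wₕ²(1−fₕ)sₕ²/nₕ with Wₕ = Nₕ/47831:
  65+: (11660/47831)²·(1−716/11660)·157/716 = 0.012230447
  18–34: (14547/47831)²·(1−2967/14547)·73.2/2967 = 0.0018165887
  55–64: (4294/47831)²·(1−722/4294)·117.9/722 = 0.0010947909
  35–54: (17330/47831)²·(1−2137/17330)·149/2137 = 0.0080242588
  → Var(ȳ_str) = 0.023166085.
Var(ȳ_srs) = (1 − 6542/47831)·160.2/6542 = 0.021138632.
deff = 0.023166085 / 0.021138632 = 1.0959.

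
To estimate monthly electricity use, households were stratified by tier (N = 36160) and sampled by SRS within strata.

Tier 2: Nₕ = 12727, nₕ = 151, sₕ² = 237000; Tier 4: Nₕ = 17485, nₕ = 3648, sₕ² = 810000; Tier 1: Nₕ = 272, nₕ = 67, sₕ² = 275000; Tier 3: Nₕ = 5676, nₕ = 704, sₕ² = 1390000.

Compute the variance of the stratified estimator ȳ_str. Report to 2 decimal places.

276.00

Var(ȳ_str) = Σₕ Wₕ²(1 − fₕ)sₕ²/nₕ with Wₕ = Nₕ/N, N = 36160.
Tier 2: Wₕ = 0.35196350; term = 0.35196350²·(1 − 0.01186454)·237000/151 = 192.12467.
Tier 4: Wₕ = 0.48354535; term = 0.48354535²·(1 − 0.20863597)·810000/3648 = 41.084776.
Tier 1: Wₕ = 0.00752212; term = 0.00752212²·(1 − 0.24632353)·275000/67 = 0.17503456.
Tier 3: Wₕ = 0.15696903; term = 0.15696903²·(1 − 0.12403101)·1390000/704 = 42.614638.
Sum = 275.99912.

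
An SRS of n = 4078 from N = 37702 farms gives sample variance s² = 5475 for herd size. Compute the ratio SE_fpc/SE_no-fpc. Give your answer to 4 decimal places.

f = n/N = 4078/37702 = 0.10816402.
SE_no-fpc = √(s²/n) = 1.1586932; SE_fpc = √((1−f)s²/n) = 1.0942359.
Ratio = √(1−f) = 0.94437068.

0.9444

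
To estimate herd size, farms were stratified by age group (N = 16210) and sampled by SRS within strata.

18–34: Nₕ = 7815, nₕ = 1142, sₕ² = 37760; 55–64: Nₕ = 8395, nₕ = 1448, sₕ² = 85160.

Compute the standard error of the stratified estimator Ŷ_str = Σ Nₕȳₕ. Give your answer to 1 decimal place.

71793.0

Var(Ŷ_str) = Σₕ Nₕ²(1 − fₕ)sₕ²/nₕ.
18–34: 7815²·(1 − 1142/7815)·37760/1142 = 1.7243125 × 10^9.
55–64: 8395²·(1 − 1448/8395)·85160/1448 = 3.4299287 × 10^9.
Sum = 5.1542412 × 10^9.
SE = √(5.1542412 × 10^9) = 71793.0.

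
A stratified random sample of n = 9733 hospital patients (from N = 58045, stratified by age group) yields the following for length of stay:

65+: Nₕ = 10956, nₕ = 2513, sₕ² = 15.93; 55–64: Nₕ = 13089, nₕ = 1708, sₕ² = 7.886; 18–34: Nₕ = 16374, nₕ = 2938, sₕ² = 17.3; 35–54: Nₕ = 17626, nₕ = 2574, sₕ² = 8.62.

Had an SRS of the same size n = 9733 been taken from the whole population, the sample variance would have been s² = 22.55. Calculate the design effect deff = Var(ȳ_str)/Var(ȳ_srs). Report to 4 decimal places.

Var(ȳ_str) = Σ Wₕ²(1−fₕ)sₕ²/nₕ with Wₕ = Nₕ/58045:
  65+: (10956/58045)²·(1−2513/10956)·15.93/2513 = 1.7403735 × 10^-4
  55–64: (13089/58045)²·(1−1708/13089)·7.886/1708 = 2.0413909 × 10^-4
  18–34: (16374/58045)²·(1−2938/16374)·17.3/2938 = 3.8449391 × 10^-4
  35–54: (17626/58045)²·(1−2574/17626)·8.62/2574 = 2.6370421 × 10^-4
  → Var(ȳ_str) = 0.0010263746.
Var(ȳ_srs) = (1 − 9733/58045)·22.55/9733 = 0.0019283685.
deff = 0.0010263746 / 0.0019283685 = 0.5323.

0.5323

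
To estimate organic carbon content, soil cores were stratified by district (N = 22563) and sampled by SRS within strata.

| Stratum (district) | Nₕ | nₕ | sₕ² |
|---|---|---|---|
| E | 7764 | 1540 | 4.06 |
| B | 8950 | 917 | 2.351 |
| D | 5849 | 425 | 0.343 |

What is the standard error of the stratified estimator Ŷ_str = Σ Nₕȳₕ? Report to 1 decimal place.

580.8

Var(Ŷ_str) = Σₕ Nₕ²(1 − fₕ)sₕ²/nₕ.
E: 7764²·(1 − 1540/7764)·4.06/1540 = 127397.36.
B: 8950²·(1 − 917/8950)·2.351/917 = 184324.94.
D: 5849²·(1 − 425/5849)·0.343/425 = 25603.922.
Sum = 337326.22.
SE = √(337326.22) = 580.8.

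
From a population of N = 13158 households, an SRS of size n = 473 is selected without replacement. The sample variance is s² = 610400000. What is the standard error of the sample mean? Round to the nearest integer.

1115

Under SRS without replacement, Var(ȳ) = (1 − f)·s²/n with f = n/N = 473/13158 = 0.03594771.
Var(ȳ) = (1 − 0.03594771)·610400000/473 = 0.96405229·1.2904863 × 10^6 = 1.2440962 × 10^6.
SE(ȳ) = √(1.2440962 × 10^6) = 1115.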